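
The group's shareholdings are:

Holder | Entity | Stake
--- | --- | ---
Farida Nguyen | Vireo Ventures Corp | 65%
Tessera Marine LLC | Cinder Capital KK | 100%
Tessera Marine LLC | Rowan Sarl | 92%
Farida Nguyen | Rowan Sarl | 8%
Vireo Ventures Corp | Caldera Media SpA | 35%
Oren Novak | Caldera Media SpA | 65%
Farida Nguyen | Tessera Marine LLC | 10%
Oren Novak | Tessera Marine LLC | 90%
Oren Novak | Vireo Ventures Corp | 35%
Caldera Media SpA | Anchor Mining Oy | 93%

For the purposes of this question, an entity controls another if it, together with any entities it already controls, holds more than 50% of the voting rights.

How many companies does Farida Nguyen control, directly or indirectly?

1

Farida holds 65% of Vireo, so Farida controls Vireo.
No other company's threshold is met.
Farida controls 1 company.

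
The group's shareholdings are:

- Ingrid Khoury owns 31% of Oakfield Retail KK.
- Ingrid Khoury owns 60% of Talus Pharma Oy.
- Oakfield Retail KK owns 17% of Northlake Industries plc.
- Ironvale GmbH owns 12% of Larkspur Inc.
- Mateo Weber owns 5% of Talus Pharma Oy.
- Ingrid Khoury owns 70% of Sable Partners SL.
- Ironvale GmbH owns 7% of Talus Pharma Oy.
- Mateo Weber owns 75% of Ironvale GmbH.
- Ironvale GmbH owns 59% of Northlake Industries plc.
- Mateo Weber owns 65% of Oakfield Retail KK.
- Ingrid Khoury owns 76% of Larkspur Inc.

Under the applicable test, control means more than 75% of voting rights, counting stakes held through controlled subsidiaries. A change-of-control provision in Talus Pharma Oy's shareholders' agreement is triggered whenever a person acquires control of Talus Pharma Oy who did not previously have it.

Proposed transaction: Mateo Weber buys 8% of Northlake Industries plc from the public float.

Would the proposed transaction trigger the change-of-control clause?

The purchase changes only Mateo's holdings, so Mateo is the only person who could newly come to control Talus.
Mateo's largest direct stake is 75% in Ironvale, which does not meet the threshold, so Mateo controls no company.
In Talus, Mateo's side holds only 5%, not > 75%.
So before the transaction, Mateo does not control Talus.
After the purchase, Mateo holds 8% of Northlake directly.
Mateo's side now holds 8% of Northlake, not > 75%, so Mateo still does not control Northlake.
After the transaction, Mateo's side holds 5% of Talus, not > 75%, so Mateo still does not control Talus.
No new person acquires control, so the clause is not triggered.

No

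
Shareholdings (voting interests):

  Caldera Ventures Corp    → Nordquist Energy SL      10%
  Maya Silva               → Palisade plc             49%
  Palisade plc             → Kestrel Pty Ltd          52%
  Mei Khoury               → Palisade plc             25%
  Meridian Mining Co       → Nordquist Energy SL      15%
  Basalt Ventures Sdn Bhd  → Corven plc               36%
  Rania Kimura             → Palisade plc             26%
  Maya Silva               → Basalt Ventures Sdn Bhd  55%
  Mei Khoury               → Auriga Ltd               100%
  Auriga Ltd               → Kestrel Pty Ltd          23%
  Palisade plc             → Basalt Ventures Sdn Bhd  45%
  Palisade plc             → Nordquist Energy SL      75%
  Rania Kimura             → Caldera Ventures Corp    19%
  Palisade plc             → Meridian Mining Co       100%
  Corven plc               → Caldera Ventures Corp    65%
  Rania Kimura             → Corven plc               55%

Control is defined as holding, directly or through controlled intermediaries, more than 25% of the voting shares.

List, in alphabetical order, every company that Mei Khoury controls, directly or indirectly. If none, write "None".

Auriga Ltd

Mei holds 100% of Auriga, so Mei controls Auriga.
No other company's threshold is met.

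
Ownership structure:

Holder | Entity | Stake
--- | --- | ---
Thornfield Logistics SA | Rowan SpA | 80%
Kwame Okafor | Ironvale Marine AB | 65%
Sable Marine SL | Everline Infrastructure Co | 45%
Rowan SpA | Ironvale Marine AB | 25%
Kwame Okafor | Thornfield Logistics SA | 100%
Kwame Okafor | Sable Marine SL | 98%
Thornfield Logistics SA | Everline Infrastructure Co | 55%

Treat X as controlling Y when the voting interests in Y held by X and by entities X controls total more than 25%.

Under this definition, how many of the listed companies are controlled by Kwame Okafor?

5

Kwame holds 98% of Sable, so Kwame controls Sable.
Kwame holds 100% of Thornfield, so Kwame controls Thornfield.
Thornfield and Sable together hold 55% + 45% = 100% of Everline, so Kwame controls Everline.
Thornfield holds 80% of Rowan, so Kwame controls Rowan.
Rowan and Kwame together hold 25% + 65% = 90% of Ironvale, so Kwame controls Ironvale.
Kwame controls 5 companies.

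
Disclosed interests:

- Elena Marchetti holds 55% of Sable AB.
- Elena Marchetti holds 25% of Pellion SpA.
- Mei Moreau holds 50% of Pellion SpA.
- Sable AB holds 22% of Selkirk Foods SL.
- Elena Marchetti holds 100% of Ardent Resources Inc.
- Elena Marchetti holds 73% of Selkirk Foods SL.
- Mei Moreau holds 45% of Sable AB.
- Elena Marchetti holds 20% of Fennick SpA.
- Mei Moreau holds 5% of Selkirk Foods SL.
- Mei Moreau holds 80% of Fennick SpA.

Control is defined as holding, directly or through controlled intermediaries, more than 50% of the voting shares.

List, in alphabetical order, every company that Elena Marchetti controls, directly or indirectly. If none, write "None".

Elena holds 55% of Sable, so Elena controls Sable.
Sable and Elena together hold 22% + 73% = 95% of Selkirk, so Elena controls Selkirk.
Elena holds 100% of Ardent, so Elena controls Ardent.
No other company's threshold is met.

Ardent Resources Inc, Sable AB, Selkirk Foods SL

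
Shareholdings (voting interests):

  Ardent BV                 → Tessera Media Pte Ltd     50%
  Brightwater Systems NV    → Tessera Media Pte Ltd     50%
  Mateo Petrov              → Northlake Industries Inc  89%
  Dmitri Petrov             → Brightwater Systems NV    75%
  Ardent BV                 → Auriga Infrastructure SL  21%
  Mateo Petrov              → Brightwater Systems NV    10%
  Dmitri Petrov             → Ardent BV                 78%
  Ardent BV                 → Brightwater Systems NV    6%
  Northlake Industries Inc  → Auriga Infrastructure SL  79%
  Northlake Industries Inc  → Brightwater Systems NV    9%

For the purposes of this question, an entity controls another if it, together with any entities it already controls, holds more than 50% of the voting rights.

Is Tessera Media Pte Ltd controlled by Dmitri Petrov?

Yes

Dmitri holds 78% of Ardent, so Dmitri controls Ardent.
Ardent and Dmitri together hold 6% + 75% = 81% of Brightwater, so Dmitri controls Brightwater.
Ardent and Brightwater together hold 50% + 50% = 100% of Tessera, so Dmitri controls Tessera.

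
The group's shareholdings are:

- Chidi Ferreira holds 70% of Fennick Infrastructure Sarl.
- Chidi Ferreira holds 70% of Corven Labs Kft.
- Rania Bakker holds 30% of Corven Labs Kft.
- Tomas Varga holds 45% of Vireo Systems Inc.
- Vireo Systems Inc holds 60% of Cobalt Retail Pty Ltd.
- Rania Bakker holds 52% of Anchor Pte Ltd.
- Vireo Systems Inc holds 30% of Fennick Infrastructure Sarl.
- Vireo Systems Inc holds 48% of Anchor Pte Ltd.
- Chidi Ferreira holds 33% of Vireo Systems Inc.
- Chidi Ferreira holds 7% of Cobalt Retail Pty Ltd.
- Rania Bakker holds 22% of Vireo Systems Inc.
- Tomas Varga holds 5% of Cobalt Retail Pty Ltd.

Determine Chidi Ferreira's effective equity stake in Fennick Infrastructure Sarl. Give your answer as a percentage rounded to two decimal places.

79.90%

Chidi reaches Fennick along 2 paths.
Direct stake: 70% = 70%.
Via Vireo: 33% × 30% = 9.9%.
Total: 70% + 9.9% = 79.9%.
Rounded: 79.90%.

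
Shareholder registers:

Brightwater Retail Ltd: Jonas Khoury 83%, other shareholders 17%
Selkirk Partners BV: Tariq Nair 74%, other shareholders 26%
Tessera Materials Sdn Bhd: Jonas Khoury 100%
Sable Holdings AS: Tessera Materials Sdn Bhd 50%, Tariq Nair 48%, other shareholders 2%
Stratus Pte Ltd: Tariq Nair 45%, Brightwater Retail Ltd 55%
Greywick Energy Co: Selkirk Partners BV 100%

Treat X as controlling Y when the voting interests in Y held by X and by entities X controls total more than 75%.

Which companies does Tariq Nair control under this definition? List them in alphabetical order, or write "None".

None

Tariq's largest direct stake is 74% in Selkirk, which does not meet the threshold.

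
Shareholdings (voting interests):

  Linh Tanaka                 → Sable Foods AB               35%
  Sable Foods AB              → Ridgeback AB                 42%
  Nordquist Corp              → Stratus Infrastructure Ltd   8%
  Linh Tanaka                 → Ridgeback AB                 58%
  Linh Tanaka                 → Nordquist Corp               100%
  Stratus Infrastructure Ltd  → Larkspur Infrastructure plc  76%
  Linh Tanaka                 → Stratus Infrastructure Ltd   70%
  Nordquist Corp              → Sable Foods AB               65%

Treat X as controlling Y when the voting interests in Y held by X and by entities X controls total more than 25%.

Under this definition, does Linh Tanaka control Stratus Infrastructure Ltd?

Linh holds 100% of Nordquist, so Linh controls Nordquist.
Linh and Nordquist together hold 70% + 8% = 78% of Stratus, so Linh controls Stratus.

Yes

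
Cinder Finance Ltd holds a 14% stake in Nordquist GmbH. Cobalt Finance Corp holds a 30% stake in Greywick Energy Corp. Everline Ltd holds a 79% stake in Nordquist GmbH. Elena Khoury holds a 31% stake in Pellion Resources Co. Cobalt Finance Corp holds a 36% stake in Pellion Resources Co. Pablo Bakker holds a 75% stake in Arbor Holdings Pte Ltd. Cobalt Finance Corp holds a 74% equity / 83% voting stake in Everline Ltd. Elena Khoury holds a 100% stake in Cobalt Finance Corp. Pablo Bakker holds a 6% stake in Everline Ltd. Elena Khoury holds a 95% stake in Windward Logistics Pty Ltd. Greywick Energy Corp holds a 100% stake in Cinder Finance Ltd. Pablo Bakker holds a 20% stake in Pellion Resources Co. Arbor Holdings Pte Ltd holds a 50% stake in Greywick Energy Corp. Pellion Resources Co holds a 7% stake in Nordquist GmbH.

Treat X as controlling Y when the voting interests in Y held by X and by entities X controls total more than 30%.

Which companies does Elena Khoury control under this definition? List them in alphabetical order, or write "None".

Cobalt Finance Corp, Everline Ltd, Nordquist GmbH, Pellion Resources Co, Windward Logistics Pty Ltd

Elena holds 100% of Cobalt, so Elena controls Cobalt.
Cobalt holds 83% of Everline, so Elena controls Everline.
Elena and Cobalt together hold 31% + 36% = 67% of Pellion, so Elena controls Pellion.
Elena holds 95% of Windward, so Elena controls Windward.
Everline and Pellion together hold 79% + 7% = 86% of Nordquist, so Elena controls Nordquist.
No other company's threshold is met.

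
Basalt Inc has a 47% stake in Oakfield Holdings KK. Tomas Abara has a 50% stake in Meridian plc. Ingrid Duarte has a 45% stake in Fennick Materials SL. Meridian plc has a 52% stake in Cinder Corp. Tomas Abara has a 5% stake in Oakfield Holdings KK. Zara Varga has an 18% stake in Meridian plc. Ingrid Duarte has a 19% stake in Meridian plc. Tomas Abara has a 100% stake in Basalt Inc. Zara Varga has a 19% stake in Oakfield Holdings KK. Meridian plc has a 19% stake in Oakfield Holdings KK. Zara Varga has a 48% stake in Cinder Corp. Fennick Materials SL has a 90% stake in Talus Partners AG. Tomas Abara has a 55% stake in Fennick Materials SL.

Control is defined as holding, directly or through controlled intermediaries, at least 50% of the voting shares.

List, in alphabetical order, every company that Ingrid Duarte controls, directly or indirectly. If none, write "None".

Ingrid's largest direct stake is 45% in Fennick, which does not meet the threshold.

None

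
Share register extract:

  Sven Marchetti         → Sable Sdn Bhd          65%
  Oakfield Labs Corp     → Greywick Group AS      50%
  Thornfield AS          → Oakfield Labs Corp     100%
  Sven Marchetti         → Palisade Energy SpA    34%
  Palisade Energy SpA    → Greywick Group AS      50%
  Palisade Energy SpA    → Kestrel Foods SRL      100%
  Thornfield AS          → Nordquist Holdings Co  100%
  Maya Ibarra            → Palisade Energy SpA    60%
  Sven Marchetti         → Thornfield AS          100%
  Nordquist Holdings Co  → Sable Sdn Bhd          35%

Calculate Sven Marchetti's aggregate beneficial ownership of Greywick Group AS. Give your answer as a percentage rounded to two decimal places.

Sven reaches Greywick along 2 paths.
Via Thornfield → Oakfield: 100% × 100% × 50% = 50%.
Via Palisade: 34% × 50% = 17%.
Total: 50% + 17% = 67%.
Rounded: 67.00%.

67.00%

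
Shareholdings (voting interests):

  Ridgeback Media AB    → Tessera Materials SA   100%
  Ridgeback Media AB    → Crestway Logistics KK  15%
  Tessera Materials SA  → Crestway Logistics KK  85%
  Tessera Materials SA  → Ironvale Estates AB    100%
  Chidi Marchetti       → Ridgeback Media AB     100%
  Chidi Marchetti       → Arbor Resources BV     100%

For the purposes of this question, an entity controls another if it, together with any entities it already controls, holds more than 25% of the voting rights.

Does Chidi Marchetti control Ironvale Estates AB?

Chidi holds 100% of Ridgeback, so Chidi controls Ridgeback.
Ridgeback holds 100% of Tessera, so Chidi controls Tessera.
Tessera holds 100% of Ironvale, so Chidi controls Ironvale.

Yes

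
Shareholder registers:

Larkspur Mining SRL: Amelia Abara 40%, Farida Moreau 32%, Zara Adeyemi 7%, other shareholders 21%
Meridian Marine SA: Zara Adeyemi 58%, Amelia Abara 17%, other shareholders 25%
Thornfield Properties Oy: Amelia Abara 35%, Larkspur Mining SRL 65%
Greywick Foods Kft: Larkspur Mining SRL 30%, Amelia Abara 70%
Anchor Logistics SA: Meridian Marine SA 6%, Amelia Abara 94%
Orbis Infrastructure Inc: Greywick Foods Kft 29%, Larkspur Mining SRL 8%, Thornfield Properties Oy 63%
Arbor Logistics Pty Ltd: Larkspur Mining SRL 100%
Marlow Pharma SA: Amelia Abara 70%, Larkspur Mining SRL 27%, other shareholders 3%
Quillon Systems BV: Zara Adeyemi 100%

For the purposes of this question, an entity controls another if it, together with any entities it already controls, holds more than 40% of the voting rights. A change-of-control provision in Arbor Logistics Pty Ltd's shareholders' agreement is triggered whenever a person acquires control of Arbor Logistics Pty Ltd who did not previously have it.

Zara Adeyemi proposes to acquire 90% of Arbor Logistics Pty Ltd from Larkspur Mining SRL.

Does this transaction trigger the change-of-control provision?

The purchase adds only to Zara's holdings (Larkspur's stake shrinks), so Zara is the only person who could newly come to control Arbor.
Zara holds 58% of Meridian, so Zara controls Meridian.
Zara holds 100% of Quillon, so Zara controls Quillon.
Neither Zara nor any entity Zara controls holds any voting interest in Arbor.
So before the transaction, Zara does not control Arbor.
After the purchase, Zara holds 90% of Arbor directly, and Larkspur's stake falls to 10%.
Zara holds 90% of Arbor, so Zara controls Arbor.
Zara did not control Arbor before and does after, so the clause is triggered.

Yes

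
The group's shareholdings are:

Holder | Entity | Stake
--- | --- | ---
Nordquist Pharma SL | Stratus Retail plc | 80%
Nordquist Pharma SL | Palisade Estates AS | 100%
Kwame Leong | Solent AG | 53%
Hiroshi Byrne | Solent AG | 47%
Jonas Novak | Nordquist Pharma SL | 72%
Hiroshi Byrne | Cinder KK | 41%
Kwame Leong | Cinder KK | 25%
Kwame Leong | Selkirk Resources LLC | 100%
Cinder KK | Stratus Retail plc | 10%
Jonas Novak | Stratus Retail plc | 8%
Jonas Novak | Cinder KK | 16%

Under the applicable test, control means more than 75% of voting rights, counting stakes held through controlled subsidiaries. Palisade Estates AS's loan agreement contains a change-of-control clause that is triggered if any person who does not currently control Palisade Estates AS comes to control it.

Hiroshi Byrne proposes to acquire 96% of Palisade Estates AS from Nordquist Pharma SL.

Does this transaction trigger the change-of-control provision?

Yes

The purchase adds only to Hiroshi's holdings (Nordquist's stake shrinks), so Hiroshi is the only person who could newly come to control Palisade.
Hiroshi's largest direct stake is 47% in Solent, which does not meet the threshold, so Hiroshi controls no company.
Neither Hiroshi nor any entity Hiroshi controls holds any voting interest in Palisade.
So before the transaction, Hiroshi does not control Palisade.
After the purchase, Hiroshi holds 96% of Palisade directly, and Nordquist's stake falls to 4%.
Hiroshi holds 96% of Palisade, so Hiroshi controls Palisade.
Hiroshi did not control Palisade before and does after, so the clause is triggered.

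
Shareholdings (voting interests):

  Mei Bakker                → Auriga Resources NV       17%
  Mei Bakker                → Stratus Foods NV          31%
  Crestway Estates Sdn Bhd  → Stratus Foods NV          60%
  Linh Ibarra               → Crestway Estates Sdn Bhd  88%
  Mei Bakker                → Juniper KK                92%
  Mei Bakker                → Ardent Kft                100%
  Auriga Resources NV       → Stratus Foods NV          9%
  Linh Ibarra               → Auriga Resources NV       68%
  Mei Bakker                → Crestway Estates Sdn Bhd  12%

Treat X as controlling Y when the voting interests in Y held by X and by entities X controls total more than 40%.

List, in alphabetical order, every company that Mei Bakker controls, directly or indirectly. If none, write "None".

Mei holds 100% of Ardent, so Mei controls Ardent.
Mei holds 92% of Juniper, so Mei controls Juniper.
No other company's threshold is met.

Ardent Kft, Juniper KK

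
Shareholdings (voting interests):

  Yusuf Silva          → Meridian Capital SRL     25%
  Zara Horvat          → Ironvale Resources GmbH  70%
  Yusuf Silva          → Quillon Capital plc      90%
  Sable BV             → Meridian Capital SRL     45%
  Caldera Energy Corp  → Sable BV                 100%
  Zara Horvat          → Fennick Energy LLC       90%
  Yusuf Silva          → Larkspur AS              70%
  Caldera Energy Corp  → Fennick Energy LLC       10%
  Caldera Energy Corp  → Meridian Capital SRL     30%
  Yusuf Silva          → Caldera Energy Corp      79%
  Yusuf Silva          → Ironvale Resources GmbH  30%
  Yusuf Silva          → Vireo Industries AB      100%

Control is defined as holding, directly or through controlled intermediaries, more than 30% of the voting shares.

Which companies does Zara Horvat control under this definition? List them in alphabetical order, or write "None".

Fennick Energy LLC, Ironvale Resources GmbH

Zara holds 70% of Ironvale, so Zara controls Ironvale.
Zara holds 90% of Fennick, so Zara controls Fennick.
No other company's threshold is met.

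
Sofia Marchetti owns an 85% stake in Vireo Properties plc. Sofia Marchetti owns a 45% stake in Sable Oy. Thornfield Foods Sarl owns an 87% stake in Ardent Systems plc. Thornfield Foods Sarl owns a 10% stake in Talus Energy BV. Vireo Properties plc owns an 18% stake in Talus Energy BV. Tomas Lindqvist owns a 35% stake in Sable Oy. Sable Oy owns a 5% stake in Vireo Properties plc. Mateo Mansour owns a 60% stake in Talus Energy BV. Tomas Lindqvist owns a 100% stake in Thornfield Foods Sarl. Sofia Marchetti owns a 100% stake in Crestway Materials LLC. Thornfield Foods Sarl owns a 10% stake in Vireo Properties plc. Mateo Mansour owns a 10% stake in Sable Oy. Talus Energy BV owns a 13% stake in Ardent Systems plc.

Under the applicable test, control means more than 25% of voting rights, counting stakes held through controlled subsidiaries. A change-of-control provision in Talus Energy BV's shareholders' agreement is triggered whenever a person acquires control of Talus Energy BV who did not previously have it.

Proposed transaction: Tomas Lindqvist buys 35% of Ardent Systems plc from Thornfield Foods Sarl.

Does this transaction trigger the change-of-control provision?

No

The purchase adds only to Tomas's holdings (Thornfield's stake shrinks), so Tomas is the only person who could newly come to control Talus.
Tomas holds 100% of Thornfield, so Tomas controls Thornfield.
Tomas holds 35% of Sable, so Tomas controls Sable.
Thornfield holds 87% of Ardent, so Tomas controls Ardent.
In Talus, Tomas's side holds only 10%, not > 25%.
So before the transaction, Tomas does not control Talus.
After the purchase, Tomas holds 35% of Ardent directly, and Thornfield's stake falls to 52%.
Thornfield and Tomas together hold 52% + 35% = 87% of Ardent, so Tomas controls Ardent.
After the transaction, Tomas's side holds 10% of Talus, not > 25%, so Tomas still does not control Talus.
No new person acquires control, so the clause is not triggered.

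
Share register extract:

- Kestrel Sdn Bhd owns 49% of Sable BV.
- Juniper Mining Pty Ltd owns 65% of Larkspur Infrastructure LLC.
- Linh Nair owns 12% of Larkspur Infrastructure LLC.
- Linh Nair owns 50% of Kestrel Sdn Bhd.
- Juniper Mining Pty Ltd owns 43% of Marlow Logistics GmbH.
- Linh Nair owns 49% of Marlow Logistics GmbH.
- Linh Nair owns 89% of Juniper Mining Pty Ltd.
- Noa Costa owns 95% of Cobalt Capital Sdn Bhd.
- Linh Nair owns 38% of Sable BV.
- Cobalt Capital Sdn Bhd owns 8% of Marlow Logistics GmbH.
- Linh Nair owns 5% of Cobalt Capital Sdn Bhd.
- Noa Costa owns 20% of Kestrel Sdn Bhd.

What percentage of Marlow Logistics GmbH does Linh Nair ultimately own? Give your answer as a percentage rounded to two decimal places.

87.67%

Linh reaches Marlow along 3 paths.
Via Cobalt: 5% × 8% = 0.4%.
Via Juniper: 89% × 43% = 38.27%.
Direct stake: 49% = 49%.
Total: 0.4% + 38.27% + 49% = 87.67%.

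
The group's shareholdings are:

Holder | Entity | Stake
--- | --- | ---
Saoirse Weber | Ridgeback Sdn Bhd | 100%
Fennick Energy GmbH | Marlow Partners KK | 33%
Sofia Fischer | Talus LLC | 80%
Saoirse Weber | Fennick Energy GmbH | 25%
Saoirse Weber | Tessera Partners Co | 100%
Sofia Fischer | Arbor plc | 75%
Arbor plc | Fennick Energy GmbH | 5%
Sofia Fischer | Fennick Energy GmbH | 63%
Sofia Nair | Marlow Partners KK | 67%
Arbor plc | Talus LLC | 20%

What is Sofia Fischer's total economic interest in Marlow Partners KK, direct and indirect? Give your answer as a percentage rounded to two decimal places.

22.03%

Sofia Fischer reaches Marlow along 2 paths.
Via Fennick: 63% × 33% = 20.79%.
Via Arbor → Fennick: 75% × 5% × 33% = 1.2375%.
Total: 20.79% + 1.2375% = 22.0275%.
Rounded: 22.03%.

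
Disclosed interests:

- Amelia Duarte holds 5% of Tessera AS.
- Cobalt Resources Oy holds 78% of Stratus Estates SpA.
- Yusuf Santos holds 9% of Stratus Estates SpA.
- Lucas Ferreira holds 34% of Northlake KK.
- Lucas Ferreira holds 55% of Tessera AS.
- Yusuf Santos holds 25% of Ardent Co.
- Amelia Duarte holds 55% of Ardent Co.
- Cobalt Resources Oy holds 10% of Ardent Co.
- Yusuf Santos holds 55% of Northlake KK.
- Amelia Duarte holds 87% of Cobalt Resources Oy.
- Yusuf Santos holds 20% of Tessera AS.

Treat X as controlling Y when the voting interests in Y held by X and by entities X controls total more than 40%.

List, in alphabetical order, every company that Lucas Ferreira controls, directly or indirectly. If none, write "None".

Tessera AS

Lucas holds 55% of Tessera, so Lucas controls Tessera.
No other company's threshold is met.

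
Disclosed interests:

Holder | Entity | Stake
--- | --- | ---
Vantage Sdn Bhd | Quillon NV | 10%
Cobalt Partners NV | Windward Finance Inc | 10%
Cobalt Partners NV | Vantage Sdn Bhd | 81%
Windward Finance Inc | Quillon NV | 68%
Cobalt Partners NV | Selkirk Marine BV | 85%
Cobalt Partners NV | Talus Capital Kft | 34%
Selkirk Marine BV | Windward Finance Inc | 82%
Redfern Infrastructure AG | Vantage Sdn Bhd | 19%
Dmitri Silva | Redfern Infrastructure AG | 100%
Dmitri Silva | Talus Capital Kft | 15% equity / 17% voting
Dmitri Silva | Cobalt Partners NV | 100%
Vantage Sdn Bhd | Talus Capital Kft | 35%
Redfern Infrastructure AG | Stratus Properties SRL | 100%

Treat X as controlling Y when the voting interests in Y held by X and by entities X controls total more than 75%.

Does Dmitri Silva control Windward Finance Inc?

Dmitri holds 100% of Cobalt, so Dmitri controls Cobalt.
Cobalt holds 85% of Selkirk, so Dmitri controls Selkirk.
Selkirk and Cobalt together hold 82% + 10% = 92% of Windward, so Dmitri controls Windward.

Yes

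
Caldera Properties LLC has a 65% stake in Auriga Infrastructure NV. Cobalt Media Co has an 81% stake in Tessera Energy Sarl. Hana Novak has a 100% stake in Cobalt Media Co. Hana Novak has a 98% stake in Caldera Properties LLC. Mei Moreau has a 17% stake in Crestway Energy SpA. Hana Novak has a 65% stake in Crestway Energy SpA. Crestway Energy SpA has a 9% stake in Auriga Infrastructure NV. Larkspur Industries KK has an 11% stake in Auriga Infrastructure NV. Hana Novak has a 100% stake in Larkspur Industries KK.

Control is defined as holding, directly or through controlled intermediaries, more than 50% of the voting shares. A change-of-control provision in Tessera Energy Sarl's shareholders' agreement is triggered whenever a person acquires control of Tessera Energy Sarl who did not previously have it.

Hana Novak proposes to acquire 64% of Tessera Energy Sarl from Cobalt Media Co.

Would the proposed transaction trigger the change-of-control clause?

No

The purchase adds only to Hana's holdings (Cobalt's stake shrinks), so Hana is the only person who could newly come to control Tessera.
Hana holds 100% of Cobalt, so Hana controls Cobalt.
Cobalt holds 81% of Tessera, so Hana controls Tessera.
So Hana already controls Tessera before the transaction.
After the purchase, Hana holds 64% of Tessera directly, and Cobalt's stake falls to 17%.
Hana controlled Tessera already, so this is not a new person acquiring control; every other person's position is unchanged or reduced.
No new person acquires control, so the clause is not triggered.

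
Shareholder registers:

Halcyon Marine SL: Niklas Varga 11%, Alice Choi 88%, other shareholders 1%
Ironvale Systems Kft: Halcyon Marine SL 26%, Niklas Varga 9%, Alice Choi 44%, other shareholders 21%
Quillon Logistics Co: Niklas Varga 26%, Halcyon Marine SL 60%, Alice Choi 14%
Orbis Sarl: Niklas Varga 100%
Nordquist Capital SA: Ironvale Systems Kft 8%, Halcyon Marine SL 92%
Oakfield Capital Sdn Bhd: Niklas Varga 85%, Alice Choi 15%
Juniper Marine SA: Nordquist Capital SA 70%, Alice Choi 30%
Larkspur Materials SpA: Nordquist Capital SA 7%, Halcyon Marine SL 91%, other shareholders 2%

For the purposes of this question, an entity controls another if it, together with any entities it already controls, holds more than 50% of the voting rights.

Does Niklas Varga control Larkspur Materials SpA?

Niklas holds 100% of Orbis, so Niklas controls Orbis.
Niklas holds 85% of Oakfield, so Niklas controls Oakfield.
Neither Niklas nor any entity Niklas controls holds any voting interest in Larkspur.
So Niklas does not control Larkspur.

No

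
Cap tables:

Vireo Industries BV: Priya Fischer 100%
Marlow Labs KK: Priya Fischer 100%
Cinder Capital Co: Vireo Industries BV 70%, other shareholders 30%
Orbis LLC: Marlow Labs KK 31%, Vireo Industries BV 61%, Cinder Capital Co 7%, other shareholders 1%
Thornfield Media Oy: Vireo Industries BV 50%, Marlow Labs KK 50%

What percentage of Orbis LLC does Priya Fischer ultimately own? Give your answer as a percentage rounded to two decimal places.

96.90%

Priya reaches Orbis along 3 paths.
Via Marlow: 100% × 31% = 31%.
Via Vireo: 100% × 61% = 61%.
Via Vireo → Cinder: 100% × 70% × 7% = 4.9%.
Total: 31% + 61% + 4.9% = 96.9%.
Rounded: 96.90%.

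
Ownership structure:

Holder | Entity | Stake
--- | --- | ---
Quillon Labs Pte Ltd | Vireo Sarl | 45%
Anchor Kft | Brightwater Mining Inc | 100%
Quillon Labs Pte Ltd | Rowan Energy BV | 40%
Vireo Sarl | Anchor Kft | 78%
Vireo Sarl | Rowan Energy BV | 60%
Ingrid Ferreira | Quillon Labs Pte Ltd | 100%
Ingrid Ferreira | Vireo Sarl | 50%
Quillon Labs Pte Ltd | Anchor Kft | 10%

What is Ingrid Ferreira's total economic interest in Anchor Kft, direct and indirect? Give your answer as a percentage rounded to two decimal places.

84.10%

Ingrid reaches Anchor along 3 paths.
Via Vireo: 50% × 78% = 39%.
Via Quillon → Vireo: 100% × 45% × 78% = 35.1%.
Via Quillon: 100% × 10% = 10%.
Total: 39% + 35.1% + 10% = 84.1%.
Rounded: 84.10%.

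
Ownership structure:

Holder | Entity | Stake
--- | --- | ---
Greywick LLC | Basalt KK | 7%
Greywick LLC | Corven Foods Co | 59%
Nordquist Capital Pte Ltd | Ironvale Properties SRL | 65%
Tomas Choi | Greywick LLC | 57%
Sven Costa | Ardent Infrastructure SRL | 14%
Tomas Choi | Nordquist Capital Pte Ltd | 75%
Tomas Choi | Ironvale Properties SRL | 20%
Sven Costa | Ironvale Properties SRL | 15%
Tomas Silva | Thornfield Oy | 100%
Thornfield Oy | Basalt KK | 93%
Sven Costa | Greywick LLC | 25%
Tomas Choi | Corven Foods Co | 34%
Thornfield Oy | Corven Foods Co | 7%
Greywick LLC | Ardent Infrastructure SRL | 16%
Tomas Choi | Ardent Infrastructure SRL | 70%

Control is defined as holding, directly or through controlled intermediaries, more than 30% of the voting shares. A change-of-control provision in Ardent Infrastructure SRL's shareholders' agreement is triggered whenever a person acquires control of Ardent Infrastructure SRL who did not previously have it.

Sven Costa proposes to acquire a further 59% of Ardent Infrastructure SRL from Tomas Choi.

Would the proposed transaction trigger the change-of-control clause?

Yes

The purchase adds only to Sven's holdings (Tomas Choi's stake shrinks), so Sven is the only person who could newly come to control Ardent.
Sven's largest direct stake is 25% in Greywick, which does not meet the threshold, so Sven controls no company.
In Ardent, Sven's side holds only 14%, not > 30%.
So before the transaction, Sven does not control Ardent.
After the purchase, Sven's direct stake in Ardent rises to 14% + 59% = 73%, and Tomas Choi's stake falls to 11%.
Sven holds 73% of Ardent, so Sven controls Ardent.
Sven did not control Ardent before and does after, so the clause is triggered.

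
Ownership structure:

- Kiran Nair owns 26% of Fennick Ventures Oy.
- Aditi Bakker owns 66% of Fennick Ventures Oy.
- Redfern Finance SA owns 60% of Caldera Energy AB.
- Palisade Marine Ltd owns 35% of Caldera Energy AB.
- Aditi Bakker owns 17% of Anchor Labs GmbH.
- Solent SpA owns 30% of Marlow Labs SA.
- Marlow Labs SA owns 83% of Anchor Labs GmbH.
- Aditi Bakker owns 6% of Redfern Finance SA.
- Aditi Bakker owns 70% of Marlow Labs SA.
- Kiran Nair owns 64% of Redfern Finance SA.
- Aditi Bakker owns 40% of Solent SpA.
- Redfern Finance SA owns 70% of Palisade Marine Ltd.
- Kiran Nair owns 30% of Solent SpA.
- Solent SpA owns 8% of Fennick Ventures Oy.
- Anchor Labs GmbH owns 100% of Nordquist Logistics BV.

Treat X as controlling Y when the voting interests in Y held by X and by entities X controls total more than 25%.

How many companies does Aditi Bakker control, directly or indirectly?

Aditi holds 40% of Solent, so Aditi controls Solent.
Solent and Aditi together hold 30% + 70% = 100% of Marlow, so Aditi controls Marlow.
Solent and Aditi together hold 8% + 66% = 74% of Fennick, so Aditi controls Fennick.
Aditi and Marlow together hold 17% + 83% = 100% of Anchor, so Aditi controls Anchor.
Anchor holds 100% of Nordquist, so Aditi controls Nordquist.
No other company's threshold is met.
Aditi controls 5 companies.

5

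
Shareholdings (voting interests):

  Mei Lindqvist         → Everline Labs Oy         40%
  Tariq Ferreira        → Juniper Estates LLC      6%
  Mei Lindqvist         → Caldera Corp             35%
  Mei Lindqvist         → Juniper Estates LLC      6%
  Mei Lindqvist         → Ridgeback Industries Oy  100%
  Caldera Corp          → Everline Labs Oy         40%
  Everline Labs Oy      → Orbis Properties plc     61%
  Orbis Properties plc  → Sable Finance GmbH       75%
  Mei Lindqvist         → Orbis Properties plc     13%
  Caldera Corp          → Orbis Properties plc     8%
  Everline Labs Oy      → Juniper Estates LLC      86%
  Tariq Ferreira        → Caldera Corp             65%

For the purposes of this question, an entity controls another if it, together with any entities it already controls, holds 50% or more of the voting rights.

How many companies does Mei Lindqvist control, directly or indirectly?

1

Mei holds 100% of Ridgeback, so Mei controls Ridgeback.
No other company's threshold is met.
Mei controls 1 company.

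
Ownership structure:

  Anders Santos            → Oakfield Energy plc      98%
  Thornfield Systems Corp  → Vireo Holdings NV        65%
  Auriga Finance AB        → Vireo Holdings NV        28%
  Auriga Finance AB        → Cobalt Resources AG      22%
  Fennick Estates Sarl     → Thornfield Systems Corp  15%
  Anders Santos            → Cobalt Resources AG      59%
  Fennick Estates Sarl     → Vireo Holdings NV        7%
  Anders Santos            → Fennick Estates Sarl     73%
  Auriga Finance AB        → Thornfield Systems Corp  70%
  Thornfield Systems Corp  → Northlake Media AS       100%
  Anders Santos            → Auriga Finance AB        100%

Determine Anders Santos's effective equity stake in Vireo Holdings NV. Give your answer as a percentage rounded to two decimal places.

85.73%

Anders reaches Vireo along 4 paths.
Via Fennick: 73% × 7% = 5.11%.
Via Auriga → Thornfield: 100% × 70% × 65% = 45.5%.
Via Fennick → Thornfield: 73% × 15% × 65% = 7.1175%.
Via Auriga: 100% × 28% = 28%.
Total: 5.11% + 45.5% + 7.1175% + 28% = 85.7275%.
Rounded: 85.73%.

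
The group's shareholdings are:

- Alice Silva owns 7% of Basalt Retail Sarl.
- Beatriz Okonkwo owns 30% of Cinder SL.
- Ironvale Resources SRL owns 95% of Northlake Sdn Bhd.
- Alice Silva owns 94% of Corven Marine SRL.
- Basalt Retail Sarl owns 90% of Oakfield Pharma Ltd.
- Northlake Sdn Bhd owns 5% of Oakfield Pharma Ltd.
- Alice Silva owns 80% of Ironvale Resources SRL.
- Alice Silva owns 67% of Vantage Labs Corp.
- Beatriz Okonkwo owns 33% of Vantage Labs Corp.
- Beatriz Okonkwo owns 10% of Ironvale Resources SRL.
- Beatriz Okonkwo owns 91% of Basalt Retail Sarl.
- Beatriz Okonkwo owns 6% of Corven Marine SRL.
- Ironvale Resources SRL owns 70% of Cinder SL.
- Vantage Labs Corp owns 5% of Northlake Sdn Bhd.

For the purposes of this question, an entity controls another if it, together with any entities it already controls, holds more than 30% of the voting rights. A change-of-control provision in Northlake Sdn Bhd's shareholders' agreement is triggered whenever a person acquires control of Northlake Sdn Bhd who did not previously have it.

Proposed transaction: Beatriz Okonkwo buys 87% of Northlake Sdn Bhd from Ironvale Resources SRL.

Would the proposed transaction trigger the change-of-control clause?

Yes

The purchase adds only to Beatriz's holdings (Ironvale's stake shrinks), so Beatriz is the only person who could newly come to control Northlake.
Beatriz holds 33% of Vantage, so Beatriz controls Vantage.
Beatriz holds 91% of Basalt, so Beatriz controls Basalt.
Basalt holds 90% of Oakfield, so Beatriz controls Oakfield.
In Northlake, Beatriz's side holds only 5%, not > 30%.
So before the transaction, Beatriz does not control Northlake.
After the purchase, Beatriz holds 87% of Northlake directly, and Ironvale's stake falls to 8%.
Vantage and Beatriz together hold 5% + 87% = 92% of Northlake, so Beatriz controls Northlake.
Beatriz did not control Northlake before and does after, so the clause is triggered.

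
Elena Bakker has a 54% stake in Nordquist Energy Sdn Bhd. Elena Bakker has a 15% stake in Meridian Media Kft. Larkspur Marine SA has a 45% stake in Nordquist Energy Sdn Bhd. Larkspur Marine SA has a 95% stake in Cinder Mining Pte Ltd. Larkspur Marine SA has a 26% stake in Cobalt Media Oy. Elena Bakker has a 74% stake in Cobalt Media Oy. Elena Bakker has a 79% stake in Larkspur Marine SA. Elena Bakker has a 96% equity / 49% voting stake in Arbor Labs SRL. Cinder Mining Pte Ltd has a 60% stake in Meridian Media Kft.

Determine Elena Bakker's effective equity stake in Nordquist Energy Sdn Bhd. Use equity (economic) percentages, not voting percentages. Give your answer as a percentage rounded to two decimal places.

89.55%

Elena reaches Nordquist along 2 paths.
Via Larkspur: 79% × 45% = 35.55%.
Direct stake: 54% = 54%.
Total: 35.55% + 54% = 89.55%.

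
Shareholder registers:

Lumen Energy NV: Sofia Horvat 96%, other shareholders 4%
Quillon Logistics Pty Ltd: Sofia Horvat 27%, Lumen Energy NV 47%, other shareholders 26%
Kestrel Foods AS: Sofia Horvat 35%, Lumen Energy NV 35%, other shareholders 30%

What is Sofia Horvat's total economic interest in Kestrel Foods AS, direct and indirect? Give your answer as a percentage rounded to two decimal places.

Sofia reaches Kestrel along 2 paths.
Direct stake: 35% = 35%.
Via Lumen: 96% × 35% = 33.6%.
Total: 35% + 33.6% = 68.6%.
Rounded: 68.60%.

68.60%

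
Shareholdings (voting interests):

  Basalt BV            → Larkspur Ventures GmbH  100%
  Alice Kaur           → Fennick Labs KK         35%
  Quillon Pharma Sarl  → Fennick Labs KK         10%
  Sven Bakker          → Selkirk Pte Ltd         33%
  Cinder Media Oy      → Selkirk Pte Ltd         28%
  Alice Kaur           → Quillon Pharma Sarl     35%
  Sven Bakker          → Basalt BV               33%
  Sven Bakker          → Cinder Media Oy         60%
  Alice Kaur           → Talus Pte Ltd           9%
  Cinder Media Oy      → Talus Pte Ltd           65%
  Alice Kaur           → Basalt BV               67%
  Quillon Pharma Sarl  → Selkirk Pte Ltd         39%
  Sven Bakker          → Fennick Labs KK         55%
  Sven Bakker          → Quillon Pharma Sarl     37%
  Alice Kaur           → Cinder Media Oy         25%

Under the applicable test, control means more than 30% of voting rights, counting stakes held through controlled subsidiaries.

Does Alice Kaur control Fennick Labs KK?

Alice holds 35% of Quillon, so Alice controls Quillon.
Alice and Quillon together hold 35% + 10% = 45% of Fennick, so Alice controls Fennick.

Yes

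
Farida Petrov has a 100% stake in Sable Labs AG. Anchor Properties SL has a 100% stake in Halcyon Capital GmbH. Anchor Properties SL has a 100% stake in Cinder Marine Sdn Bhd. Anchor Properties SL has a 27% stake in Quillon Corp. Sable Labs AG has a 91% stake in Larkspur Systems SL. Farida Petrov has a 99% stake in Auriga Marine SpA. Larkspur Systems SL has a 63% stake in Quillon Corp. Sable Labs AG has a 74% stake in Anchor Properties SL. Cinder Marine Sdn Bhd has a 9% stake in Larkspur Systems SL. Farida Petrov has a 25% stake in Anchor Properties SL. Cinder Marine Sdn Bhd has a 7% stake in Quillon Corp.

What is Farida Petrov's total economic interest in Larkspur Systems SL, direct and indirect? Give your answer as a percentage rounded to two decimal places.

99.91%

Farida reaches Larkspur along 3 paths.
Via Sable: 100% × 91% = 91%.
Via Sable → Anchor → Cinder: 100% × 74% × 100% × 9% = 6.66%.
Via Anchor → Cinder: 25% × 100% × 9% = 2.25%.
Total: 91% + 6.66% + 2.25% = 99.91%.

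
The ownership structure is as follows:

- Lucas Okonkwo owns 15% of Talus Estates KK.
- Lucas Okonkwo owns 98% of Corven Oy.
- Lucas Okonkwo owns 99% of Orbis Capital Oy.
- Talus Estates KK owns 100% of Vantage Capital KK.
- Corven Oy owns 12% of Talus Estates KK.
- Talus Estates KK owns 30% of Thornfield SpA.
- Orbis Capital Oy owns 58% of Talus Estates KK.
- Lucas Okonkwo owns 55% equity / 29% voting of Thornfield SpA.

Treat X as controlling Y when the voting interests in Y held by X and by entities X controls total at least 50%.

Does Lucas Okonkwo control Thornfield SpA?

Lucas holds 98% of Corven, so Lucas controls Corven.
Lucas holds 99% of Orbis, so Lucas controls Orbis.
Lucas and Orbis and Corven together hold 15% + 58% + 12% = 85% of Talus, so Lucas controls Talus.
Talus and Lucas together hold 30% + 29% = 59% of Thornfield, so Lucas controls Thornfield.

Yes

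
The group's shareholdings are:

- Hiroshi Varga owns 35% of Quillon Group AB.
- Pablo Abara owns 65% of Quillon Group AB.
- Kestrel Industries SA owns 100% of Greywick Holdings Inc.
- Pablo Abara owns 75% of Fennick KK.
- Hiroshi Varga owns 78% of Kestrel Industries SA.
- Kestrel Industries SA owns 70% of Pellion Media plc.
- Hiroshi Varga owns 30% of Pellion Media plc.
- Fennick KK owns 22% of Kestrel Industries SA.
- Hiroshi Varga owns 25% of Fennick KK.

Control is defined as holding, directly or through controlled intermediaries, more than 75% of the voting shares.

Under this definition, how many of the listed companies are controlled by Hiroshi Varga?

3

Hiroshi holds 78% of Kestrel, so Hiroshi controls Kestrel.
Kestrel holds 100% of Greywick, so Hiroshi controls Greywick.
Kestrel and Hiroshi together hold 70% + 30% = 100% of Pellion, so Hiroshi controls Pellion.
No other company's threshold is met.
Hiroshi controls 3 companies.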